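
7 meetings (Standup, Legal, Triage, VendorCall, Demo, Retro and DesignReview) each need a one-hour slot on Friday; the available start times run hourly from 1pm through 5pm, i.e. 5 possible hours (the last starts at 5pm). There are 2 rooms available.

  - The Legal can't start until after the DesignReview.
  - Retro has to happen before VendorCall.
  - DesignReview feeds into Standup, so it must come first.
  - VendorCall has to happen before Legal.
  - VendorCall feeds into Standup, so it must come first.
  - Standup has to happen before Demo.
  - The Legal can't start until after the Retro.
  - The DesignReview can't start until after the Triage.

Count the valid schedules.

Splitting on Standup: it can be 3pm (6), 4pm (19). Listing each branch's schedules as (Legal, Triage, VendorCall, Demo, Retro, DesignReview):
Standup=3pm: (3pm,1pm,2pm,4pm,1pm,2pm) (3pm,1pm,2pm,5pm,1pm,2pm) (4pm,1pm,2pm,4pm,1pm,2pm) (4pm,1pm,2pm,5pm,1pm,2pm) (5pm,1pm,2pm,4pm,1pm,2pm) (5pm,1pm,2pm,5pm,1pm,2pm) — 6.
Standup=4pm: (3pm,1pm,2pm,5pm,1pm,2pm) (4pm,1pm,2pm,5pm,1pm,2pm) (4pm,1pm,2pm,5pm,1pm,3pm) (4pm,1pm,3pm,5pm,1pm,2pm) (4pm,1pm,3pm,5pm,1pm,3pm) (4pm,1pm,3pm,5pm,2pm,2pm) (4pm,1pm,3pm,5pm,2pm,3pm) (4pm,2pm,2pm,5pm,1pm,3pm) (4pm,2pm,3pm,5pm,1pm,3pm) (4pm,2pm,3pm,5pm,2pm,3pm) (5pm,1pm,2pm,5pm,1pm,2pm) (5pm,1pm,2pm,5pm,1pm,3pm) (5pm,1pm,3pm,5pm,1pm,2pm) (5pm,1pm,3pm,5pm,1pm,3pm) (5pm,1pm,3pm,5pm,2pm,2pm) (5pm,1pm,3pm,5pm,2pm,3pm) (5pm,2pm,2pm,5pm,1pm,3pm) (5pm,2pm,3pm,5pm,1pm,3pm) (5pm,2pm,3pm,5pm,2pm,3pm) — 19.
Summing: 6 + 19 = 25.

25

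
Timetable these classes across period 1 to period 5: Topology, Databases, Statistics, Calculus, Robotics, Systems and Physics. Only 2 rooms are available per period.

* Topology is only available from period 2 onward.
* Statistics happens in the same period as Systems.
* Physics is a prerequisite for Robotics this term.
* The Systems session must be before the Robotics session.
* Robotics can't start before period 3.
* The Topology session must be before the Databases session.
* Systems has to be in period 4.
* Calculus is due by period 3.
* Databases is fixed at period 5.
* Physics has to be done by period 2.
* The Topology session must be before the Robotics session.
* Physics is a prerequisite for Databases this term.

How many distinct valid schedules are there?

11

Splitting on Topology: it can be period 2 (5), period 3 (6). Listing each branch's schedules as (Databases, Statistics, Calculus, Robotics, Systems, Physics) by period number:
Topology=period 2: (5,4,1,5,4,1) (5,4,1,5,4,2) (5,4,2,5,4,1) (5,4,3,5,4,1) (5,4,3,5,4,2) — 5.
Topology=period 3: (5,4,1,5,4,1) (5,4,1,5,4,2) (5,4,2,5,4,1) (5,4,2,5,4,2) (5,4,3,5,4,1) (5,4,3,5,4,2) — 6.
Summing: 5 + 6 = 11.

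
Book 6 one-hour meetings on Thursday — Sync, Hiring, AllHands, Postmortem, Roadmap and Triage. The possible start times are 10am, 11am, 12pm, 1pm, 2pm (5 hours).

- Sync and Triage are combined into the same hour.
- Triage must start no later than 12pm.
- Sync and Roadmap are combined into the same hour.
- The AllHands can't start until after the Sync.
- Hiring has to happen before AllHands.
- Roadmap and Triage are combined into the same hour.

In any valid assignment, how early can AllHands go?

11am

Precedence pushes AllHands to at least 11am.
AllHands at 11am is achievable: Hiring in 10am, Roadmap in 10am, AllHands in 11am, Postmortem in 10am, Triage in 10am, Sync in 10am.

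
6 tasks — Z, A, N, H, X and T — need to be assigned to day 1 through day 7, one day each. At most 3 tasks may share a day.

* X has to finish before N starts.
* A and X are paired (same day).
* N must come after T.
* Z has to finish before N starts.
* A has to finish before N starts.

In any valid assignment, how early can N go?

Precedence pushes N to at least day 2.
N at day 3 is achievable: Z=day 1, H=day 2, X=day 1, N=day 3, A=day 1, T=day 2.
Nothing earlier works — the capacity limit rule out every day before day 3.

day 3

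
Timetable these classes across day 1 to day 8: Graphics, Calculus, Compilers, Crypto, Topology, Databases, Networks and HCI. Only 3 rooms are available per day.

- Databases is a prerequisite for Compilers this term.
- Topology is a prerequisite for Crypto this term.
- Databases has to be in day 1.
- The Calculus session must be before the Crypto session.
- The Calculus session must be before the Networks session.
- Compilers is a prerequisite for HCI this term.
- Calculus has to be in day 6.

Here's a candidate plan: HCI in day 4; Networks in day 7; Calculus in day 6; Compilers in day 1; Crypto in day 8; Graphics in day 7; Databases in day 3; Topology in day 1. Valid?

No. Databases is a prerequisite for Compilers this term is not satisfied.

The Calculus session must be before the Networks session — holds.
Databases is a prerequisite for Compilers this term — violated.
Compilers is a prerequisite for HCI this term — holds.
Databases has to be in day 1 — violated.
Calculus has to be in day 6 — holds.
Only 3 rooms are available per day — holds.
Topology is a prerequisite for Crypto this term — holds.
The Calculus session must be before the Crypto session — holds.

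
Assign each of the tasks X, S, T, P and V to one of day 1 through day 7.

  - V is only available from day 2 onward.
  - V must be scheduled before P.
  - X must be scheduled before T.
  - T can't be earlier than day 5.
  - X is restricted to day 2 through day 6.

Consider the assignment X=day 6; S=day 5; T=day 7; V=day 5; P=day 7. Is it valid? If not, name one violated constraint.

V is only available from day 2 onward — holds.
T can't be earlier than day 5 — holds.
X must be scheduled before T — holds.
V must be scheduled before P — holds.
X is restricted to day 2 through day 6 — holds.

Valid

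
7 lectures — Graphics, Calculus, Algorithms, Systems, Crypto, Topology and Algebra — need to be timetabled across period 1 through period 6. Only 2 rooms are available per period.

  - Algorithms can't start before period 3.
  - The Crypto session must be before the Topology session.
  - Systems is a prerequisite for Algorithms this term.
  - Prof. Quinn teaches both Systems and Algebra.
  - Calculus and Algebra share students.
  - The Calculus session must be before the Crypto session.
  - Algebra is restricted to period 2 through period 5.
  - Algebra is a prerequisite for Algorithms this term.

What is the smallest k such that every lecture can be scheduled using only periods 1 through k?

The precedence chain requires at least 3 distinct periods.
With at most 2 per period and 7 lectures, at least 4 periods are needed.
4 works (last occupied period: period 4): for example Algebra -> period 2, Graphics -> period 4, Systems -> period 1, Crypto -> period 2, Algorithms -> period 3, Calculus -> period 1, Topology -> period 3.

4 periods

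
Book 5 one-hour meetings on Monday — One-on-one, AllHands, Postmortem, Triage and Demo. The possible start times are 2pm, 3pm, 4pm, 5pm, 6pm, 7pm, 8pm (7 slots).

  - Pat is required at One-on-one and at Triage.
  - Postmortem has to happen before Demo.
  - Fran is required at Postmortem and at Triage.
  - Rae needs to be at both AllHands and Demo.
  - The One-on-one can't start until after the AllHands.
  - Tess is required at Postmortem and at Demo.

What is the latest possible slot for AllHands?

Downstream work caps AllHands at 7pm.
AllHands at 7pm is achievable: One-on-one -> 8pm; Demo -> 3pm; Postmortem -> 2pm; AllHands -> 7pm; Triage -> 3pm.

7pm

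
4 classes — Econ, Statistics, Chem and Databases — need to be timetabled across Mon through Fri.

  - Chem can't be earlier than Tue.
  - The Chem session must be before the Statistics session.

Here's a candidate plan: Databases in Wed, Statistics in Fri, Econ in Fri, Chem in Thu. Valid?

Yes, all constraints hold

Chem can't be earlier than Tue — holds.
The Chem session must be before the Statistics session — holds.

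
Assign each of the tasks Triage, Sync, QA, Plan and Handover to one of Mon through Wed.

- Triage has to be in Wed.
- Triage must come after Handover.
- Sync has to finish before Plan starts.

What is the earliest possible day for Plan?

Tue

Precedence pushes Plan to at least Tue.
Plan at Tue is achievable: QA in Mon; Sync in Mon; Plan in Tue; Triage in Wed; Handover in Mon.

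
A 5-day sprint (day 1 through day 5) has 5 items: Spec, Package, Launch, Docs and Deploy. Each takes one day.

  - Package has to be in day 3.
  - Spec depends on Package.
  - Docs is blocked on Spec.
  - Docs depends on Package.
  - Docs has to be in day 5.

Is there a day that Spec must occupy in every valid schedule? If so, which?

day 4

Package is fixed at day 3 and must come before Spec, so Spec is at least day 4.
Docs is fixed at day 5 and must come after Spec, so Spec is at most day 4.
So Spec must be day 4.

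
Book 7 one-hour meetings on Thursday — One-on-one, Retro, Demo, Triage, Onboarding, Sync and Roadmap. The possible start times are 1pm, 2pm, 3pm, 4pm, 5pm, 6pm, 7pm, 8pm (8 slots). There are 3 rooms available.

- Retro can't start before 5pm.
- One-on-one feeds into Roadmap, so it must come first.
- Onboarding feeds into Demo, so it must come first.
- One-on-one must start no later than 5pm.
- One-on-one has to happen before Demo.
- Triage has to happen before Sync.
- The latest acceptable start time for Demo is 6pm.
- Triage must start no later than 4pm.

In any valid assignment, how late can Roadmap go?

8pm

Precedence pushes Roadmap to at least 2pm.
Roadmap at 8pm is achievable: Onboarding in 1pm, Roadmap in 8pm, Demo in 2pm, Sync in 2pm, Retro in 5pm, One-on-one in 1pm, Triage in 1pm.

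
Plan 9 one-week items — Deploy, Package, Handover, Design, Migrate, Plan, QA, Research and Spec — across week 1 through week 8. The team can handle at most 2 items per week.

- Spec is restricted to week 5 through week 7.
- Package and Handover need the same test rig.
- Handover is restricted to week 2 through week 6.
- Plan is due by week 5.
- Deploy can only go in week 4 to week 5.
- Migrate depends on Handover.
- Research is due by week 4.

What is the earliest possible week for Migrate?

Precedence pushes Migrate to at least week 3.
Migrate at week 3 is achievable: Plan -> week 1, Deploy -> week 4, Handover -> week 2, Research -> week 1, QA -> week 4, Spec -> week 5, Migrate -> week 3, Design -> week 2, Package -> week 3.

week 3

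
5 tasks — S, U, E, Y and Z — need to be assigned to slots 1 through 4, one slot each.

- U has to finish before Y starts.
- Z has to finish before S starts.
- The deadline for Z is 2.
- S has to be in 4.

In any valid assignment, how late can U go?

Downstream work caps U at 3.
U at 3 is achievable: S=4, E=1, U=3, Z=1, Y=4.

3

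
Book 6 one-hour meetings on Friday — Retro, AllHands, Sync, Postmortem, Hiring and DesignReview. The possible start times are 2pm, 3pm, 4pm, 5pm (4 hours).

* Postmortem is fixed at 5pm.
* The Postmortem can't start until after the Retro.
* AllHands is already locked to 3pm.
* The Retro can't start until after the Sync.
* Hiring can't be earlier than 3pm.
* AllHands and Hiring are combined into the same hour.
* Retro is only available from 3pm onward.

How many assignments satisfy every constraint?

12

Splitting on Retro: it can be 3pm (4), 4pm (8). Listing each branch's schedules as (AllHands, Sync, Postmortem, Hiring, DesignReview):
Retro=3pm: (3pm,2pm,5pm,3pm,2pm) (3pm,2pm,5pm,3pm,3pm) (3pm,2pm,5pm,3pm,4pm) (3pm,2pm,5pm,3pm,5pm) — 4.
Retro=4pm: (3pm,2pm,5pm,3pm,2pm) (3pm,2pm,5pm,3pm,3pm) (3pm,2pm,5pm,3pm,4pm) (3pm,2pm,5pm,3pm,5pm) (3pm,3pm,5pm,3pm,2pm) (3pm,3pm,5pm,3pm,3pm) (3pm,3pm,5pm,3pm,4pm) (3pm,3pm,5pm,3pm,5pm) — 8.
Summing: 4 + 8 = 12.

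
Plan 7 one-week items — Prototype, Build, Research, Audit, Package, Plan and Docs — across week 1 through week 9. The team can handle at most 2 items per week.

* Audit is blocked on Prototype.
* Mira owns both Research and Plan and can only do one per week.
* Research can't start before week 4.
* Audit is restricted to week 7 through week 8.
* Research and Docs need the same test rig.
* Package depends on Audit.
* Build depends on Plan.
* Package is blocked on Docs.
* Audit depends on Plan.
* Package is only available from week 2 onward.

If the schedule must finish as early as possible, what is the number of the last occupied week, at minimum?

The precedence chain requires at least 3 distinct weeks.
With at most 2 per week and 7 tasks, at least 4 weeks are needed.
Propagating the time windows through the other constraints, Package can't land before week 8, so the schedule must run through at least week 8.
8 works (last occupied week: week 8): for example Package=week 8; Research=week 4; Plan=week 1; Audit=week 7; Prototype=week 1; Build=week 2; Docs=week 2.

week 8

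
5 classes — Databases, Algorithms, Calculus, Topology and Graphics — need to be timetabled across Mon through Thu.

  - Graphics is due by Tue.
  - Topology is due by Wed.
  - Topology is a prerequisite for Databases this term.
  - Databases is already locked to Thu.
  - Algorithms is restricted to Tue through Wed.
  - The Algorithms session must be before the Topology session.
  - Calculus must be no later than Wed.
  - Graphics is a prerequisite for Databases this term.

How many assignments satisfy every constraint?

Splitting on Calculus: it can be Mon (2), Tue (2), Wed (2). Listing each branch's schedules as (Databases, Algorithms, Topology, Graphics):
Calculus=Mon: (Thu,Tue,Wed,Mon) (Thu,Tue,Wed,Tue) — 2.
Calculus=Tue: (Thu,Tue,Wed,Mon) (Thu,Tue,Wed,Tue) — 2.
Calculus=Wed: (Thu,Tue,Wed,Mon) (Thu,Tue,Wed,Tue) — 2.
Summing: 2 + 2 + 2 = 6.

6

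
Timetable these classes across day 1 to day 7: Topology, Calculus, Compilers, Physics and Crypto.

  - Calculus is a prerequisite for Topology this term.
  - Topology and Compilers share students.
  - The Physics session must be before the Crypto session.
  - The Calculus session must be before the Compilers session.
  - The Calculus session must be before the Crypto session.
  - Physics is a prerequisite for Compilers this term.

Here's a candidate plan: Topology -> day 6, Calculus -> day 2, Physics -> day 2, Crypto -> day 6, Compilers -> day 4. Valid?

Topology and Compilers share students — holds.
The Calculus session must be before the Compilers session — holds.
Calculus is a prerequisite for Topology this term — holds.
The Calculus session must be before the Crypto session — holds.
Physics is a prerequisite for Compilers this term — holds.
The Physics session must be before the Crypto session — holds.

Yes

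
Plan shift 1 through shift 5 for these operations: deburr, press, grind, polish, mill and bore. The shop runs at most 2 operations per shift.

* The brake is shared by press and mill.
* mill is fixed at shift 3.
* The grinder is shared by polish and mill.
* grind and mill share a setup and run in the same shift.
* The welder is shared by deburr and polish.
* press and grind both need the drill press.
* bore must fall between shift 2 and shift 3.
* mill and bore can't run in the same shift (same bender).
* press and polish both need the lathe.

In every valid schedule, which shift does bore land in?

bore's window is shift 2–shift 3.
mill is fixed at shift 3, and bore can't share a shift with mill.
So bore must be shift 2.

shift 2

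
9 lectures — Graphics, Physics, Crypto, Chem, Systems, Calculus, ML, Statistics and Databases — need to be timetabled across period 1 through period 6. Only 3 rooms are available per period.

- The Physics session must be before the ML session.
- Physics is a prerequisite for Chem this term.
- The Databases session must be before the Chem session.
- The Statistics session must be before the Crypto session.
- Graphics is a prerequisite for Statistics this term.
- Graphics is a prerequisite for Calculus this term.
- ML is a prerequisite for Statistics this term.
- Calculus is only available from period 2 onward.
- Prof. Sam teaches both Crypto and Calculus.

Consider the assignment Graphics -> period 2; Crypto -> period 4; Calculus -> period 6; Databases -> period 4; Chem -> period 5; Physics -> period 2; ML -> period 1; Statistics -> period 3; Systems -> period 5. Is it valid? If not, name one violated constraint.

No — it violates: The Physics session must be before the ML session

The Statistics session must be before the Crypto session — holds.
ML is a prerequisite for Statistics this term — holds.
The Databases session must be before the Chem session — holds.
Calculus is only available from period 2 onward — holds.
Only 3 rooms are available per period — holds.
Prof. Sam teaches both Crypto and Calculus — holds.
Graphics is a prerequisite for Statistics this term — holds.
Graphics is a prerequisite for Calculus this term — holds.
The Physics session must be before the ML session — violated.
Physics is a prerequisite for Chem this term — holds.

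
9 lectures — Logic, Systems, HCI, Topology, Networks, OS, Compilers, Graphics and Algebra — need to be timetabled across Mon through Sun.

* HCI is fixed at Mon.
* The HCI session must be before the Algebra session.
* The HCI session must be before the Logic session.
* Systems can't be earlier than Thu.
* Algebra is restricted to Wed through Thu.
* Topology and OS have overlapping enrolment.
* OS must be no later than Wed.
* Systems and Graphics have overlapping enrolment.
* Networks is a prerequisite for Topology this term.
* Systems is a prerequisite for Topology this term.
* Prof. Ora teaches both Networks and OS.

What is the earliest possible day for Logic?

Precedence pushes Logic to at least Tue.
Logic at Tue is achievable: Algebra in Wed, Compilers in Mon, Logic in Tue, Topology in Fri, OS in Mon, HCI in Mon, Graphics in Mon, Systems in Thu, Networks in Tue.

Tue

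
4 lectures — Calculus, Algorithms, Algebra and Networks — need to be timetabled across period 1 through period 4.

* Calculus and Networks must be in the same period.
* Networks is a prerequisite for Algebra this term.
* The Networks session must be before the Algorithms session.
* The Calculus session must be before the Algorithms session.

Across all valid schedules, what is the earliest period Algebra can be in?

period 2

Precedence pushes Algebra to at least period 2.
Algebra at period 2 is achievable: Algebra -> period 2; Calculus -> period 1; Algorithms -> period 2; Networks -> period 1.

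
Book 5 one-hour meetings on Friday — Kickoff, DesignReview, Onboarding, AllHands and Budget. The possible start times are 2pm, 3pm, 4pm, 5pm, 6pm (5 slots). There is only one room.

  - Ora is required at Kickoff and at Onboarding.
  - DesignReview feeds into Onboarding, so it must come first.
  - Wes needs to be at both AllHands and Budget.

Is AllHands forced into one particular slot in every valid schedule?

AllHands can be 2pm (e.g. Kickoff -> 5pm, Budget -> 6pm, Onboarding -> 4pm, DesignReview -> 3pm, AllHands -> 2pm) or 3pm (e.g. AllHands in 3pm; DesignReview in 2pm; Kickoff in 5pm; Budget in 6pm; Onboarding in 4pm).

No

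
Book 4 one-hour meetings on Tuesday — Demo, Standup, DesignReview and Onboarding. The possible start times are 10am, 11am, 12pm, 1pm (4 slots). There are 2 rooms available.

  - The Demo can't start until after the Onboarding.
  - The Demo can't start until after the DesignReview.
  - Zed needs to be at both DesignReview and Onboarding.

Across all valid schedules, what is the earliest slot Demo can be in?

Precedence pushes Demo to at least 11am.
Demo at 12pm is achievable: Onboarding in 11am, DesignReview in 10am, Demo in 12pm, Standup in 10am.
Nothing earlier works — the conflict and capacity constraints rule out every slot before 12pm.

12pm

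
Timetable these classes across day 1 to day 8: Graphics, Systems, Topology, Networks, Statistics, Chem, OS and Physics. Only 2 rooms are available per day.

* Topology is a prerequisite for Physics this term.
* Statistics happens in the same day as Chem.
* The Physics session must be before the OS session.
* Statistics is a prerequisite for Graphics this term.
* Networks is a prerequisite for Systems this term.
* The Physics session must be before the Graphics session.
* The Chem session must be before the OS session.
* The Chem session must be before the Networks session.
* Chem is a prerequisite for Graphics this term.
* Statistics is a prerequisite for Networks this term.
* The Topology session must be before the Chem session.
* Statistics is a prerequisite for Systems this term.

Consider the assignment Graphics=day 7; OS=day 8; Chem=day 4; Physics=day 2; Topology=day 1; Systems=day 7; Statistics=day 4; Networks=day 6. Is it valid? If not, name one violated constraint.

Yes, all constraints hold

The Chem session must be before the Networks session — holds.
Networks is a prerequisite for Systems this term — holds.
Statistics is a prerequisite for Networks this term — holds.
The Chem session must be before the OS session — holds.
Statistics happens in the same day as Chem — holds.
Only 2 rooms are available per day — holds.
The Physics session must be before the OS session — holds.
Chem is a prerequisite for Graphics this term — holds.
Topology is a prerequisite for Physics this term — holds.
Statistics is a prerequisite for Graphics this term — holds.
The Physics session must be before the Graphics session — holds.
Statistics is a prerequisite for Systems this term — holds.
The Topology session must be before the Chem session — holds.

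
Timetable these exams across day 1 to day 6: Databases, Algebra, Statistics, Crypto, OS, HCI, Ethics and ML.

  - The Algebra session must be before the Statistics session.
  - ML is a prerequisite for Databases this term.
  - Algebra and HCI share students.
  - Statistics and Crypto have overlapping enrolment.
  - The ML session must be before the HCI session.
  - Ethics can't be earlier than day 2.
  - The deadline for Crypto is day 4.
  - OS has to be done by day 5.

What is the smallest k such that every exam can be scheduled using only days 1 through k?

The precedence chain requires at least 2 distinct days.
2 works (last occupied day: day 2): for example Databases -> day 2, Algebra -> day 1, Crypto -> day 1, Ethics -> day 2, Statistics -> day 2, OS -> day 1, HCI -> day 2, ML -> day 1.

2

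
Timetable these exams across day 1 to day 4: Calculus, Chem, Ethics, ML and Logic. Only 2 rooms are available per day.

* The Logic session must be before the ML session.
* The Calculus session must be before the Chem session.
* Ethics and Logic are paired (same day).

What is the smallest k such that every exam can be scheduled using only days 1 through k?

3

The precedence chain requires at least 2 distinct days.
With at most 2 per day and 5 exams, at least 3 days are needed.
3 works (last occupied day: day 3): for example Chem in day 3, Calculus in day 1, ML in day 3, Ethics in day 2, Logic in day 2.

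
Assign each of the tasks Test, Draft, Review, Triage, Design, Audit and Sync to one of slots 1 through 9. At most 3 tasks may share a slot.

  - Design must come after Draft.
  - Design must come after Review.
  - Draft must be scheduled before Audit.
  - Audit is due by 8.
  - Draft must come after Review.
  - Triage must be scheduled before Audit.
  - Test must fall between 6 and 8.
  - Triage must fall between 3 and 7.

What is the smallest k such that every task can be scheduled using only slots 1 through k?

The precedence chain requires at least 3 distinct slots.
With at most 3 per slot and 7 tasks, at least 3 slots are needed.
Test can't be placed before 6, so the schedule must run through at least slot 6.
6 works (last occupied slot: 6): for example Audit in 4, Sync in 1, Triage in 3, Draft in 2, Review in 1, Test in 6, Design in 3.

6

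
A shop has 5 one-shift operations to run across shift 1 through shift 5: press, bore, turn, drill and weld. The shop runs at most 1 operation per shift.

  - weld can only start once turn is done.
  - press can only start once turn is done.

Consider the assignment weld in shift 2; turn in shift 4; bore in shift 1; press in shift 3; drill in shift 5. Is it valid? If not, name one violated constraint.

No. weld can only start once turn is done is not satisfied.

weld can only start once turn is done — violated.
The shop runs at most 1 operation per shift — holds.
press can only start once turn is done — violated.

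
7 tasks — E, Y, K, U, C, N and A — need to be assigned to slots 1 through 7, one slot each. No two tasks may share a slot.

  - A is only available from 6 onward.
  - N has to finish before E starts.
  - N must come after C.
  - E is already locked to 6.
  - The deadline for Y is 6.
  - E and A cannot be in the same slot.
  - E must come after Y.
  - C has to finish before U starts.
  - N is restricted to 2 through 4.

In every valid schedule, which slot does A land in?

7

A's window is 6–7.
E is fixed at 6, and A can't share a slot with E.
So A must be 7.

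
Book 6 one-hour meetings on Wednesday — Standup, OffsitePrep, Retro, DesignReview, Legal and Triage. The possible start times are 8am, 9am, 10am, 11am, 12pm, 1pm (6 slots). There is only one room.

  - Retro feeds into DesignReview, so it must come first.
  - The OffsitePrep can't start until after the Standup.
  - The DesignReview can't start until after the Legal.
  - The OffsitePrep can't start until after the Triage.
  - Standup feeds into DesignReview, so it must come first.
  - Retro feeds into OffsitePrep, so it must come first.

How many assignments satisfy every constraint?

Splitting on Standup: it can be 8am (16), 9am (16), 10am (16), 11am (12). Listing each branch's schedules as (OffsitePrep, Retro, DesignReview, Legal, Triage):
Standup=8am: (11am,9am,1pm,12pm,10am) (11am,10am,1pm,12pm,9am) (12pm,9am,1pm,10am,11am) (12pm,9am,1pm,11am,10am) (12pm,10am,1pm,9am,11am) (12pm,10am,1pm,11am,9am) (12pm,11am,1pm,9am,10am) (12pm,11am,1pm,10am,9am) (1pm,9am,11am,10am,12pm) (1pm,9am,12pm,10am,11am) (1pm,9am,12pm,11am,10am) (1pm,10am,11am,9am,12pm) (1pm,10am,12pm,9am,11am) (1pm,10am,12pm,11am,9am) (1pm,11am,12pm,9am,10am) (1pm,11am,12pm,10am,9am) — 16.
Standup=9am: (11am,8am,1pm,12pm,10am) (11am,10am,1pm,12pm,8am) (12pm,8am,1pm,10am,11am) (12pm,8am,1pm,11am,10am) (12pm,10am,1pm,8am,11am) (12pm,10am,1pm,11am,8am) (12pm,11am,1pm,8am,10am) (12pm,11am,1pm,10am,8am) (1pm,8am,11am,10am,12pm) (1pm,8am,12pm,10am,11am) (1pm,8am,12pm,11am,10am) (1pm,10am,11am,8am,12pm) (1pm,10am,12pm,8am,11am) (1pm,10am,12pm,11am,8am) (1pm,11am,12pm,8am,10am) (1pm,11am,12pm,10am,8am) — 16.
Standup=10am: (11am,8am,1pm,12pm,9am) (11am,9am,1pm,12pm,8am) (12pm,8am,1pm,9am,11am) (12pm,8am,1pm,11am,9am) (12pm,9am,1pm,8am,11am) (12pm,9am,1pm,11am,8am) (12pm,11am,1pm,8am,9am) (12pm,11am,1pm,9am,8am) (1pm,8am,11am,9am,12pm) (1pm,8am,12pm,9am,11am) (1pm,8am,12pm,11am,9am) (1pm,9am,11am,8am,12pm) (1pm,9am,12pm,8am,11am) (1pm,9am,12pm,11am,8am) (1pm,11am,12pm,8am,9am) (1pm,11am,12pm,9am,8am) — 16.
Standup=11am: (12pm,8am,1pm,9am,10am) (12pm,8am,1pm,10am,9am) (12pm,9am,1pm,8am,10am) (12pm,9am,1pm,10am,8am) (12pm,10am,1pm,8am,9am) (12pm,10am,1pm,9am,8am) (1pm,8am,12pm,9am,10am) (1pm,8am,12pm,10am,9am) (1pm,9am,12pm,8am,10am) (1pm,9am,12pm,10am,8am) (1pm,10am,12pm,8am,9am) (1pm,10am,12pm,9am,8am) — 12.
Summing: 16 + 16 + 16 + 12 = 60.

60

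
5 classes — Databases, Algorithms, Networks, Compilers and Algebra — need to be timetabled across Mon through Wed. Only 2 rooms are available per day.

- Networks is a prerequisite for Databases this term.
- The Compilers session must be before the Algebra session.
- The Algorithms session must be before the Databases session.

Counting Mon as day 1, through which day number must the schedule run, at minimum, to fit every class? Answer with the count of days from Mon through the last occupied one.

3

The precedence chain requires at least 2 distinct days.
With at most 2 per day and 5 classes, at least 3 days are needed.
3 works (last occupied day: Wed): for example Compilers -> Tue, Databases -> Tue, Networks -> Mon, Algorithms -> Mon, Algebra -> Wed.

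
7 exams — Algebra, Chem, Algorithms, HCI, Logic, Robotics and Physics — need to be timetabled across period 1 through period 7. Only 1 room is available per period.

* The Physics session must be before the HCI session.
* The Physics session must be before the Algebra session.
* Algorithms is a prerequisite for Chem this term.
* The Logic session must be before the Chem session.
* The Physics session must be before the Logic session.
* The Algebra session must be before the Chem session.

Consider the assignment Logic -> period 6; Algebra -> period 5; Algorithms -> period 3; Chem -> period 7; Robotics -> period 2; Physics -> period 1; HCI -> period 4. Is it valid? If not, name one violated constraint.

Only 1 room is available per period — holds.
The Physics session must be before the Logic session — holds.
The Physics session must be before the Algebra session — holds.
The Physics session must be before the HCI session — holds.
The Logic session must be before the Chem session — holds.
Algorithms is a prerequisite for Chem this term — holds.
The Algebra session must be before the Chem session — holds.

Yes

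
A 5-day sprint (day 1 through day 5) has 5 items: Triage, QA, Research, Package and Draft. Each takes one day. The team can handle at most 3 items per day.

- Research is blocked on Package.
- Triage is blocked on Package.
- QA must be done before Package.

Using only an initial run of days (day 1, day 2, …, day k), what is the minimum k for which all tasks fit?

The precedence chain requires at least 3 distinct days.
With at most 3 per day and 5 tasks, at least 2 days are needed.
3 works (last occupied day: day 3): for example Package -> day 2, Draft -> day 1, QA -> day 1, Triage -> day 3, Research -> day 3.

3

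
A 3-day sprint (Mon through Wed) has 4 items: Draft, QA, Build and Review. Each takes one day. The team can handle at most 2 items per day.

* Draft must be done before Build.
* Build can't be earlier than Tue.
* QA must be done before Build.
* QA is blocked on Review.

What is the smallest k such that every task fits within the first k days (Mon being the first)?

3

The precedence chain requires at least 3 distinct days.
With at most 2 per day and 4 tasks, at least 2 days are needed.
3 works (last occupied day: Wed): for example Draft -> Mon, Review -> Mon, QA -> Tue, Build -> Wed.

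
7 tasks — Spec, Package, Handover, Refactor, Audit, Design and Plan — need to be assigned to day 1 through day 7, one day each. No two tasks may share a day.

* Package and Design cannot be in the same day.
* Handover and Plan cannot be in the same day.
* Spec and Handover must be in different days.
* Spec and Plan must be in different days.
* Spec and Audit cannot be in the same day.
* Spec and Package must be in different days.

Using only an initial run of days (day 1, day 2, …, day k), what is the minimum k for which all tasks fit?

With at most 1 per day and 7 tasks, at least 7 days are needed.
7 works (last occupied day: day 7): for example Package in day 2; Handover in day 3; Plan in day 7; Refactor in day 4; Spec in day 1; Design in day 6; Audit in day 5.

7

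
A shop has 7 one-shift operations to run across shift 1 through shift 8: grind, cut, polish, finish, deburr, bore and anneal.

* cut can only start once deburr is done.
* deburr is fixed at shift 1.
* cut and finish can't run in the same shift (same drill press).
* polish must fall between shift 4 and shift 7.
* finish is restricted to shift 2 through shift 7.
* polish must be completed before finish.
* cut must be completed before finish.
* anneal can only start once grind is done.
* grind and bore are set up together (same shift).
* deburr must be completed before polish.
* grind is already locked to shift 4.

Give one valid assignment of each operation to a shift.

bore=shift 4; cut=shift 2; grind=shift 4; deburr=shift 1; polish=shift 4; anneal=shift 5; finish=shift 5

Checking: deburr(shift 1) before polish(shift 4); polish(shift 4) before finish(shift 5); grind(shift 4) before anneal(shift 5); deburr(shift 1) before cut(shift 2); cut(shift 2) before finish(shift 5); cut(shift 2) != finish(shift 5); grind = bore = shift 4; deburr=shift 1 in [shift 1,shift 1]; polish=shift 4 in [shift 4,shift 7]; grind=shift 4 in [shift 4,shift 4]; finish=shift 5 in [shift 2,shift 7].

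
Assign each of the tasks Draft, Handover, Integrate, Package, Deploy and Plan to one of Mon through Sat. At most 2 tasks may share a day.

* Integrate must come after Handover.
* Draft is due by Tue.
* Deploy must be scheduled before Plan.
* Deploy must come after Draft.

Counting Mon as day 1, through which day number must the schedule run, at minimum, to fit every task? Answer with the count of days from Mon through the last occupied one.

The precedence chain requires at least 3 distinct days.
With at most 2 per day and 6 tasks, at least 3 days are needed.
3 works (last occupied day: Wed): for example Plan=Wed; Package=Wed; Draft=Mon; Handover=Mon; Integrate=Tue; Deploy=Tue.

3 days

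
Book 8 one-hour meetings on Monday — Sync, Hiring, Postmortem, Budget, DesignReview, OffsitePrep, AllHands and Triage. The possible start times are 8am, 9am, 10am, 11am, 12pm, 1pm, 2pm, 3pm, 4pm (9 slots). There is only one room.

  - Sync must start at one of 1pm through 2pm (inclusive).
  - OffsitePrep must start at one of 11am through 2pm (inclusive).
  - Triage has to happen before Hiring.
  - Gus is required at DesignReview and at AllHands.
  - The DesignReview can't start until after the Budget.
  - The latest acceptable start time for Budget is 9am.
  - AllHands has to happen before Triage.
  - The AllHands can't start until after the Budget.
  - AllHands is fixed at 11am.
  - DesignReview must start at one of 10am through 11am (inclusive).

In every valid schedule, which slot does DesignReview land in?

10am

DesignReview's window is 10am–11am.
AllHands is fixed at 11am, and DesignReview can't share a slot with AllHands.
So DesignReview must be 10am.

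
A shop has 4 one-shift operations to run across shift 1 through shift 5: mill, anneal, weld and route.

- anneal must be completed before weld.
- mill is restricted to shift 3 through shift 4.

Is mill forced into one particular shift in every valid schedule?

No

mill can be shift 3 (e.g. anneal=shift 1, weld=shift 2, mill=shift 3, route=shift 1) or shift 4 (e.g. weld -> shift 2, route -> shift 1, mill -> shift 4, anneal -> shift 1).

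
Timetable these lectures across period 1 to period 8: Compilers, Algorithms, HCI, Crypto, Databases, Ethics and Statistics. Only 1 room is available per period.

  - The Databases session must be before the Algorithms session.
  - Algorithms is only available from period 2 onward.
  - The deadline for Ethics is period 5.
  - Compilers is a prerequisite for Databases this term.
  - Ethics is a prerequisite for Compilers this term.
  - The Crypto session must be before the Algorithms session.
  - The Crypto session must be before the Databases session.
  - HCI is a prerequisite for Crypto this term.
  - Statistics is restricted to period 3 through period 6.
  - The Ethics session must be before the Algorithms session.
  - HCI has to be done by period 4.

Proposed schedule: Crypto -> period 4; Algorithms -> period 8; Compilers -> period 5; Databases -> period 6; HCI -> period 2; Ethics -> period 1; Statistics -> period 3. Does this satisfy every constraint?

The Databases session must be before the Algorithms session — holds.
HCI is a prerequisite for Crypto this term — holds.
The Crypto session must be before the Algorithms session — holds.
Statistics is restricted to period 3 through period 6 — holds.
The Crypto session must be before the Databases session — holds.
Only 1 room is available per period — holds.
The Ethics session must be before the Algorithms session — holds.
Compilers is a prerequisite for Databases this term — holds.
Ethics is a prerequisite for Compilers this term — holds.
HCI has to be done by period 4 — holds.
Algorithms is only available from period 2 onward — holds.
The deadline for Ethics is period 5 — holds.

Yes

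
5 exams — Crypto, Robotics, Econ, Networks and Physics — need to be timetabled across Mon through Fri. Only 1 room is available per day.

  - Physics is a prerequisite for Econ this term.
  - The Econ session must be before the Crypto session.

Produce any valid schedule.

Crypto -> Wed, Physics -> Mon, Econ -> Tue, Robotics -> Thu, Networks -> Fri

Checking: Econ(Tue) before Crypto(Wed); Physics(Mon) before Econ(Tue); max 1 per day (cap 1).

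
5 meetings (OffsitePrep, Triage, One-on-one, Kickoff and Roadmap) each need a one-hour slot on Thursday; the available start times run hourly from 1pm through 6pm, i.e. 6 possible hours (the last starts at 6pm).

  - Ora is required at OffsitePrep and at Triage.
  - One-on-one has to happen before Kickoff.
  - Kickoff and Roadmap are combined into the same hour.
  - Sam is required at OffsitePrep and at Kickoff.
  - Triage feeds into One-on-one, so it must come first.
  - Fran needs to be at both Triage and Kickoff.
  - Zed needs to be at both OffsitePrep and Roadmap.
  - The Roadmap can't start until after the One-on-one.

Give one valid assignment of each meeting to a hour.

Kickoff -> 3pm; Roadmap -> 3pm; OffsitePrep -> 2pm; Triage -> 1pm; One-on-one -> 2pm

Checking: One-on-one(2pm) before Roadmap(3pm); One-on-one(2pm) before Kickoff(3pm); Triage(1pm) before One-on-one(2pm); OffsitePrep(2pm) != Triage(1pm); OffsitePrep(2pm) != Kickoff(3pm); OffsitePrep(2pm) != Roadmap(3pm); Triage(1pm) != Kickoff(3pm); Kickoff = Roadmap = 3pm.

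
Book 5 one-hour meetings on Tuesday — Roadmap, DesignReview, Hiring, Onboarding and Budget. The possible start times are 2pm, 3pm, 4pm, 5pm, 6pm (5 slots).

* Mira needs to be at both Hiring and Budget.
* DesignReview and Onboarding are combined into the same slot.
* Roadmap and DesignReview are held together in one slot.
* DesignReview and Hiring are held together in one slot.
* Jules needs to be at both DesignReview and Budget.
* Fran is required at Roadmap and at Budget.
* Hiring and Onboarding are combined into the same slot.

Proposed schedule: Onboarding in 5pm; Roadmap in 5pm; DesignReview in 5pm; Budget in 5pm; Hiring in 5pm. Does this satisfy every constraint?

Hiring and Onboarding are combined into the same slot — holds.
Jules needs to be at both DesignReview and Budget — violated.
Mira needs to be at both Hiring and Budget — violated.
Fran is required at Roadmap and at Budget — violated.
DesignReview and Onboarding are combined into the same slot — holds.
Roadmap and DesignReview are held together in one slot — holds.
DesignReview and Hiring are held together in one slot — holds.

No. Fran is required at Roadmap and at Budget is not satisfied.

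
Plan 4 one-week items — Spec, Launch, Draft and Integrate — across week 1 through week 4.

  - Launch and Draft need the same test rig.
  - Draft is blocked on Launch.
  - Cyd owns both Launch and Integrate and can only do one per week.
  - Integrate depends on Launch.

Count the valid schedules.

Splitting on Spec: it can be week 1 (14), week 2 (14), week 3 (14), week 4 (14). Listing each branch's schedules as (Launch, Draft, Integrate) by week number:
Spec=week 1: (1,2,2) (1,2,3) (1,2,4) (1,3,2) (1,3,3) (1,3,4) (1,4,2) (1,4,3) (1,4,4) (2,3,3) (2,3,4) (2,4,3) (2,4,4) (3,4,4) — 14.
Spec=week 2: (1,2,2) (1,2,3) (1,2,4) (1,3,2) (1,3,3) (1,3,4) (1,4,2) (1,4,3) (1,4,4) (2,3,3) (2,3,4) (2,4,3) (2,4,4) (3,4,4) — 14.
Spec=week 3: (1,2,2) (1,2,3) (1,2,4) (1,3,2) (1,3,3) (1,3,4) (1,4,2) (1,4,3) (1,4,4) (2,3,3) (2,3,4) (2,4,3) (2,4,4) (3,4,4) — 14.
Spec=week 4: (1,2,2) (1,2,3) (1,2,4) (1,3,2) (1,3,3) (1,3,4) (1,4,2) (1,4,3) (1,4,4) (2,3,3) (2,3,4) (2,4,3) (2,4,4) (3,4,4) — 14.
Summing: 14 + 14 + 14 + 14 = 56.

56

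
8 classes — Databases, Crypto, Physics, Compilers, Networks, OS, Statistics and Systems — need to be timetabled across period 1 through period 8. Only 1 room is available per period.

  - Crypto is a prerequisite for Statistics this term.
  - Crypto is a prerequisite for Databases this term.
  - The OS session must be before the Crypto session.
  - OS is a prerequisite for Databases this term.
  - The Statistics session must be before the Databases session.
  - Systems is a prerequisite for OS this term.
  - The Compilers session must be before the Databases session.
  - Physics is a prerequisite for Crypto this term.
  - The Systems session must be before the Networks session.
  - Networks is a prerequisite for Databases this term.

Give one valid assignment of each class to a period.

Compilers in period 7; Crypto in period 4; Statistics in period 6; Networks in period 5; OS in period 2; Physics in period 3; Databases in period 8; Systems in period 1

Checking: Crypto(period 4) before Statistics(period 6); OS(period 2) before Crypto(period 4); Systems(period 1) before OS(period 2); OS(period 2) before Databases(period 8); Networks(period 5) before Databases(period 8); Compilers(period 7) before Databases(period 8); Physics(period 3) before Crypto(period 4); Crypto(period 4) before Databases(period 8); Systems(period 1) before Networks(period 5); Statistics(period 6) before Databases(period 8); max 1 per period (cap 1).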